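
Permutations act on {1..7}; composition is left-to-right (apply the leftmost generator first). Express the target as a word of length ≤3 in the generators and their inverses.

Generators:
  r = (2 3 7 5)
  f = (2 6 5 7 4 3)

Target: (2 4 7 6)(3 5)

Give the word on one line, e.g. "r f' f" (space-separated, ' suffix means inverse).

r f'

  after r: (2 3 7 5)
  after f': (2 4 7 6)(3 5)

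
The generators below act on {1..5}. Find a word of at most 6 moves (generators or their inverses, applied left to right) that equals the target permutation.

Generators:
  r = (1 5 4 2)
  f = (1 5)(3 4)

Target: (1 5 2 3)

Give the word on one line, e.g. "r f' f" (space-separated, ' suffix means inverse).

f' r' f f f

  after f': (1 5)(3 4)
  after r': (2 4 3 5)
  after f: (1 5 2 3)
  after f: (2 4 3 5)
  after f: (1 5 2 3)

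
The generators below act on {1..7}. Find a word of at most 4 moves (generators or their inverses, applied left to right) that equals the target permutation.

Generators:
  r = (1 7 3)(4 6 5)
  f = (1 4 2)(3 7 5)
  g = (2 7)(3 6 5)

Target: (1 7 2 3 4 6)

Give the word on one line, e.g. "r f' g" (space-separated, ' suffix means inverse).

  after g': (2 7)(3 5 6)
  after r: (1 7 2 3 4 6)

g' r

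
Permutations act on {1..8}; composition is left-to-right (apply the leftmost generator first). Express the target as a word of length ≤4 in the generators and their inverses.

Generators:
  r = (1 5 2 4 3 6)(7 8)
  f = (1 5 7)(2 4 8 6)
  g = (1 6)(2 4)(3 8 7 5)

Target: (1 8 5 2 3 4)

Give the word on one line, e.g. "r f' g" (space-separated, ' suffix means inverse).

  after f: (1 5 7)(2 4 8 6)
  after r: (1 2 3 6 4 7 5 8)
  after f': (1 6 2 3 8 7)(4 5)
  after f': (1 8 5 2 3 4)

f r f' f'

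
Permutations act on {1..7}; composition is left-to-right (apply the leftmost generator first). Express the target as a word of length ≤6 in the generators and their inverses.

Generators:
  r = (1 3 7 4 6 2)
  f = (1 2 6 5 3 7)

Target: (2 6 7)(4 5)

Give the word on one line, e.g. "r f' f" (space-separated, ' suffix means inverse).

  after f: (1 2 6 5 3 7)
  after r: (3 4 6 5 7)
  after r: (1 3 6 5 4 2)
  after f: (1 7)(3 5 4 6)
  after f: (2 6 7)(4 5)

f r r f f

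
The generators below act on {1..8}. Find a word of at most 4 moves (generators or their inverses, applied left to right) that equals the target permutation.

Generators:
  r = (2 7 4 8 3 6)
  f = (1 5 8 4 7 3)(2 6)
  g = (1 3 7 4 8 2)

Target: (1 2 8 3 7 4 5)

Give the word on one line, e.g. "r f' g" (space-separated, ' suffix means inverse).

g f' r'

  after g: (1 3 7 4 8 2)
  after f': (1 7 8 6 2 3 4 5)
  after r': (1 2 8 3 7 4 5)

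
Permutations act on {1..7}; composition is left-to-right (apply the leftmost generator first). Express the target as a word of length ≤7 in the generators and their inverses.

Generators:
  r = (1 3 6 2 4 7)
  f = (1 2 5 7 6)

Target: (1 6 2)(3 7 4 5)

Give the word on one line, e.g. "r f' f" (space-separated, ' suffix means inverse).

  after f: (1 2 5 7 6)
  after f: (1 5 6 2 7)
  after f: (1 7 2 6 5)
  after r: (3 6 5)(4 7)
  after f': (1 6 2)(3 7 4 5)

f f f r f'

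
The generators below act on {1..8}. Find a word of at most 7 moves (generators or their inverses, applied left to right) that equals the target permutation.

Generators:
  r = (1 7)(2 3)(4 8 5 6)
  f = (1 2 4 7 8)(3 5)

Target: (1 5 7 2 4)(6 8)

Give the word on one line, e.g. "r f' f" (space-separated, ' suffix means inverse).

r f' f' r f

  after r: (1 7)(2 3)(4 8 5 6)
  after f': (1 4 7 8 3)(2 5 6)
  after f': (1 2 3 8 5 6)
  after r: (1 3 5 4 8 6 7)
  after f: (1 5 7 2 4)(6 8)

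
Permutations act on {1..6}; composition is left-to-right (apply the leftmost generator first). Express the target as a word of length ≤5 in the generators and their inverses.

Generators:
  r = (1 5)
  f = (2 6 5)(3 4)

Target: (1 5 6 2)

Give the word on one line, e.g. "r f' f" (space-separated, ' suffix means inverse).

  after f': (2 5 6)(3 4)
  after r: (1 5 6 2)(3 4)
  after f: (1 2)
  after f: (1 6 5 2)(3 4)
  after f: (1 5 6 2)

f' r f f f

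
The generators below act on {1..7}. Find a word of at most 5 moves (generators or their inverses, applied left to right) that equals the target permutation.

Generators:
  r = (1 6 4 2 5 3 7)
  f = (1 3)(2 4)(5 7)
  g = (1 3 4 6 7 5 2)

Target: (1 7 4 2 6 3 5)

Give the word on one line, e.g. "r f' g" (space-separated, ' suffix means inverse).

  after f: (1 3)(2 4)(5 7)
  after r': (1 5 3 7 2 6)
  after f: (1 7 4 2 6 3 5)

f r' f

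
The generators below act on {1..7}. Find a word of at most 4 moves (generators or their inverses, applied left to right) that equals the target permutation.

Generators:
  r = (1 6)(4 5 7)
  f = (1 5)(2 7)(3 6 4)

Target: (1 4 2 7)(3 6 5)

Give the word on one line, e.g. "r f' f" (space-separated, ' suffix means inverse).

  after r': (1 6)(4 7 5)
  after f: (1 4 2 7)(3 6 5)

r' f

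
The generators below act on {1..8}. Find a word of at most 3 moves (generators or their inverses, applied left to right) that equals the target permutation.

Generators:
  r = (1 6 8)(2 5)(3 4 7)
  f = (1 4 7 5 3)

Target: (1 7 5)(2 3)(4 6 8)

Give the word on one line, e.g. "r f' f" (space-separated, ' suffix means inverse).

  after f': (1 3 5 7 4)
  after r: (1 4 6 8)(2 5 3)
  after f: (1 7 5)(2 3)(4 6 8)

f' r f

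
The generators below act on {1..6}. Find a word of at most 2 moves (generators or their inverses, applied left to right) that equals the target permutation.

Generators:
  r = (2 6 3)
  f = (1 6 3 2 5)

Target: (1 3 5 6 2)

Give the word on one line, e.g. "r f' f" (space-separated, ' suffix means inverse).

  after f: (1 6 3 2 5)
  after f: (1 3 5 6 2)

f f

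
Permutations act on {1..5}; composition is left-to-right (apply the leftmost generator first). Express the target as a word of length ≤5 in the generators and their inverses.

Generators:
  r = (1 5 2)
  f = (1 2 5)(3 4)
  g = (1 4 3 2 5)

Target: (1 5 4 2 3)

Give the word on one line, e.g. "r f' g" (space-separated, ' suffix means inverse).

r g r' g

  after r: (1 5 2)
  after g: (2 4 3)
  after r': (1 2 4 3 5)
  after g: (1 5 4 2 3)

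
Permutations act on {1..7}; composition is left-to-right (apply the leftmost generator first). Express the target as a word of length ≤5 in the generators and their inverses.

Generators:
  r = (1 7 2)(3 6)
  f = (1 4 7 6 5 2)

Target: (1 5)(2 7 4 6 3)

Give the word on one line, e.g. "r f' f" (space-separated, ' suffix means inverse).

r f f

  after r: (1 7 2)(3 6)
  after f: (1 6 3 5 2 4 7)
  after f: (1 5)(2 7 4 6 3)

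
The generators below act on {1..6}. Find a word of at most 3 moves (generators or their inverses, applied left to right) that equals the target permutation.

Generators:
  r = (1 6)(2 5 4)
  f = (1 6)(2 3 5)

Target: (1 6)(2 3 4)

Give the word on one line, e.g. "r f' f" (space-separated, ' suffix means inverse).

r f' r'

  after r: (1 6)(2 5 4)
  after f': (2 3)(4 5)
  after r': (1 6)(2 3 4)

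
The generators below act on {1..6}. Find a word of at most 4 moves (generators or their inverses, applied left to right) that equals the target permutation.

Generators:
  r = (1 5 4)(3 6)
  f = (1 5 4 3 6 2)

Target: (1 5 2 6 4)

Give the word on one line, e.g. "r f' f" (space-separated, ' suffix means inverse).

  after r': (1 4 5)(3 6)
  after f': (1 5 2 6 4)

r' f'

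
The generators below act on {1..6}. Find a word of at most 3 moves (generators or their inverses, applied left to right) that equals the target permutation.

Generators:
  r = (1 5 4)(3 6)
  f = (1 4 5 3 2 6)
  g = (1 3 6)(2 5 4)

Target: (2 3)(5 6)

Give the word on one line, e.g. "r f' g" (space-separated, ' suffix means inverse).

r' f'

  after r': (1 4 5)(3 6)
  after f': (2 3)(5 6)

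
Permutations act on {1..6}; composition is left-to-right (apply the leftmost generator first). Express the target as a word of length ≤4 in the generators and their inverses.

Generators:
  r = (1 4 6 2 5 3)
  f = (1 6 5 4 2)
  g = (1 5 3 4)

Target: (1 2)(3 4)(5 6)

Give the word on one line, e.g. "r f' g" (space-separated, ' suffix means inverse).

  after f': (1 2 4 5 6)
  after g: (1 2)(3 4)(5 6)

f' g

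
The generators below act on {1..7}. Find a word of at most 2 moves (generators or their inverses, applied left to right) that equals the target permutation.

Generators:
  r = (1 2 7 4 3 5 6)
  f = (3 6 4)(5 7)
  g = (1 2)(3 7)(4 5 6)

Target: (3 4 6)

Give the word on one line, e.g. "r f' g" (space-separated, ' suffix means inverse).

f f

  after f: (3 6 4)(5 7)
  after f: (3 4 6)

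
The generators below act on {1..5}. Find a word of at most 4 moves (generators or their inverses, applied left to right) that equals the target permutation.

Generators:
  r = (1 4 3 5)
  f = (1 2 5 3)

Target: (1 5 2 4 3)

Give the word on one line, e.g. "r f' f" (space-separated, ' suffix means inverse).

  after f': (1 3 5 2)
  after r: (1 5 2 4 3)

f' r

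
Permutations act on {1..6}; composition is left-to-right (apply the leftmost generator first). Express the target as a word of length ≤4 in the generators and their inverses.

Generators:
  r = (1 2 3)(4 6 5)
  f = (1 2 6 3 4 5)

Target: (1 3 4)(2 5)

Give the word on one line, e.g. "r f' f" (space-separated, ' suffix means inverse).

  after f': (1 5 4 3 6 2)
  after f': (1 4 6)(2 5 3)
  after r: (1 6 2 4 5)
  after f: (1 3 4)(2 5)

f' f' r f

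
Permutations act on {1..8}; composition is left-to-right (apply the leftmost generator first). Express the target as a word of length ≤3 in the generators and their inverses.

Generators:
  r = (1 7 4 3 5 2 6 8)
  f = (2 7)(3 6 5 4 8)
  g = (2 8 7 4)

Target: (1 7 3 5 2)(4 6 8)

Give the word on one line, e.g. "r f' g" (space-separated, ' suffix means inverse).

  after g: (2 8 7 4)
  after r: (1 7 3 5 2)(4 6 8)

g r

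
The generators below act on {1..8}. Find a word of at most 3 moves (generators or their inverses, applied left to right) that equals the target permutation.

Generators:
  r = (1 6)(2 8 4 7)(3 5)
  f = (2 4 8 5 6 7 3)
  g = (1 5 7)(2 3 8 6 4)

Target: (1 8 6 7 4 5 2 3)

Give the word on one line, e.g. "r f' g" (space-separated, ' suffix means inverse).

r g'

  after r: (1 6)(2 8 4 7)(3 5)
  after g': (1 8 6 7 4 5 2 3)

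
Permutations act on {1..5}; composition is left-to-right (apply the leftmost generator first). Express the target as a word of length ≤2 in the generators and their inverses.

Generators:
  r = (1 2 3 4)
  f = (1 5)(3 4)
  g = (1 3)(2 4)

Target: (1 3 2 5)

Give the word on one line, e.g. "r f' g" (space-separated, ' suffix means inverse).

  after r': (1 4 3 2)
  after f': (1 3 2 5)

r' f'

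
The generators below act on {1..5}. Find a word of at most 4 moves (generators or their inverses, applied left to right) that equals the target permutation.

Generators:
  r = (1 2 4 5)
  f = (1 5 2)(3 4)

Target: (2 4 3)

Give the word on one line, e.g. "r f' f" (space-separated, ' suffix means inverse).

f' r'

  after f': (1 2 5)(3 4)
  after r': (2 4 3)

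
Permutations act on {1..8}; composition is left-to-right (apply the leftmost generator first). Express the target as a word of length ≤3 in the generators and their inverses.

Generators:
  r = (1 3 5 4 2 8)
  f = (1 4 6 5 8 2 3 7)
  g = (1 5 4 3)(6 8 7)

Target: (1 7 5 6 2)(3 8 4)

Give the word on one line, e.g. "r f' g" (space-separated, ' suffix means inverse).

f' r

  after f': (1 7 3 2 8 5 6 4)
  after r: (1 7 5 6 2)(3 8 4)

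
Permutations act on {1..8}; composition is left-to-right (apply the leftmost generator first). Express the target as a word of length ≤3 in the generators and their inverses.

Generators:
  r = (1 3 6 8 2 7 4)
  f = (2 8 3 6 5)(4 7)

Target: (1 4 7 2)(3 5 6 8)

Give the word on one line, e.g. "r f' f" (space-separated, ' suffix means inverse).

f f r'

  after f: (2 8 3 6 5)(4 7)
  after f: (2 3 5 8 6)
  after r': (1 4 7 2)(3 5 6 8)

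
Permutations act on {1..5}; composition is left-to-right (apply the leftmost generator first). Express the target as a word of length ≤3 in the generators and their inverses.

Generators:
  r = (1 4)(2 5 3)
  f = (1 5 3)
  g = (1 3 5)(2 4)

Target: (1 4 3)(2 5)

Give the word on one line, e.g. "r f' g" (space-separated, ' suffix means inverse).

r' f f

  after r': (1 4)(2 3 5)
  after f: (1 4 5 2)
  after f: (1 4 3)(2 5)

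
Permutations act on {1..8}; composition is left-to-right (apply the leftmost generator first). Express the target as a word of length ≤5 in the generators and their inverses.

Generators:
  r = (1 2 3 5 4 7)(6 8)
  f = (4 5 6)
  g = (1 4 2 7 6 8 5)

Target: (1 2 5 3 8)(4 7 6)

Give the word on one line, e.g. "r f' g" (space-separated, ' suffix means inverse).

f f g r g'

  after f: (4 5 6)
  after f: (4 6 5)
  after g: (1 4 8 5 2 7 6)
  after r: (1 7 8 4 6 2)(3 5)
  after g': (1 2 5 3 8)(4 7 6)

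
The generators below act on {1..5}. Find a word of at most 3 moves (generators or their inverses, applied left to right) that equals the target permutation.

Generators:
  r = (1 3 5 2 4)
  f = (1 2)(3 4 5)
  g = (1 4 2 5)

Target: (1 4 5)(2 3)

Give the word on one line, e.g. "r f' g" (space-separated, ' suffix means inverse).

  after f': (1 2)(3 5 4)
  after r: (1 4 5)(2 3)

f' r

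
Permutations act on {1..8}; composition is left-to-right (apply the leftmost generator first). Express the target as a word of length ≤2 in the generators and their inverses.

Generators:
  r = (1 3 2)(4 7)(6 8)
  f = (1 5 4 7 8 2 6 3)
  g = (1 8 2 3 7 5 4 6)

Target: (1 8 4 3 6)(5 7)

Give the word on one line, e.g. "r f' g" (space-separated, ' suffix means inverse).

r' g'

  after r': (1 2 3)(4 7)(6 8)
  after g': (1 8 4 3 6)(5 7)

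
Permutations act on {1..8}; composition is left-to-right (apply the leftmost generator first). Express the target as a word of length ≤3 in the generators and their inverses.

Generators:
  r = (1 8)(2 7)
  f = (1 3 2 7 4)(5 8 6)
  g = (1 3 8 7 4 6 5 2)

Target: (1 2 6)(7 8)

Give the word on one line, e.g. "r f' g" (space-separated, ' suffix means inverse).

r g' f

  after r: (1 8)(2 7)
  after g': (1 3)(2 8)(4 7 5 6)
  after f: (1 2 6)(7 8)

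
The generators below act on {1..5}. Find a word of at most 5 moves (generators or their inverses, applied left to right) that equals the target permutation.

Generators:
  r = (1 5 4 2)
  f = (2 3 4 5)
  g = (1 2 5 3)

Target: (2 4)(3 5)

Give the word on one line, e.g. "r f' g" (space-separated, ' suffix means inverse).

  after g: (1 2 5 3)
  after f': (1 5 2 4 3)
  after r': (2 5 4 3)
  after f': (2 4)(3 5)

g f' r' f'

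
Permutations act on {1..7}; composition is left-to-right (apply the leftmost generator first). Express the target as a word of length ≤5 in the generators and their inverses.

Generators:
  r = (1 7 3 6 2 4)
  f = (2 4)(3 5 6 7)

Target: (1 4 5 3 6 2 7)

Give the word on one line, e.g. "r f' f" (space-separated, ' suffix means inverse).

  after f: (2 4)(3 5 6 7)
  after r': (1 4 6)(3 5)
  after r': (1 2 6 4 3 5 7)
  after f: (1 4 5 3 6 2 7)

f r' r' f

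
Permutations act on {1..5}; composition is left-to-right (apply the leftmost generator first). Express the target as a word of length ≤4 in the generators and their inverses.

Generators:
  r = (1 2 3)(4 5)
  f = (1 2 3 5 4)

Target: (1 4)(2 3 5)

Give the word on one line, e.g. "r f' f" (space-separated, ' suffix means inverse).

  after f': (1 4 5 3 2)
  after r: (1 5)
  after f: (1 4)(2 3 5)

f' r f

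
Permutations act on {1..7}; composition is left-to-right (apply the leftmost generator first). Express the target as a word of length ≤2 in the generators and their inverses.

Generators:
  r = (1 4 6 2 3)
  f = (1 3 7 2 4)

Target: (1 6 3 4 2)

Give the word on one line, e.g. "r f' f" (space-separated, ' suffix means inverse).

  after r: (1 4 6 2 3)
  after r: (1 6 3 4 2)

r r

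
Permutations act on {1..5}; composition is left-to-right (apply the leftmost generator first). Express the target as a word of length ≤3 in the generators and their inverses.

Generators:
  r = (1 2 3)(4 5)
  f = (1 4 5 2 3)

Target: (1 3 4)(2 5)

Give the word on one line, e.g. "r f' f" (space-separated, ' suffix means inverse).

f' f' r

  after f': (1 3 2 5 4)
  after f': (1 2 4 3 5)
  after r: (1 3 4)(2 5)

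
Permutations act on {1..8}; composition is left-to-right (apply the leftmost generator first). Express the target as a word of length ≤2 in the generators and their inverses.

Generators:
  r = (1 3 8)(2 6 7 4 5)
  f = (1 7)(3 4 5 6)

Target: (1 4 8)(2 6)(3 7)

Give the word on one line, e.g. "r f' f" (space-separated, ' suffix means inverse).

f' r

  after f': (1 7)(3 6 5 4)
  after r: (1 4 8)(2 6)(3 7)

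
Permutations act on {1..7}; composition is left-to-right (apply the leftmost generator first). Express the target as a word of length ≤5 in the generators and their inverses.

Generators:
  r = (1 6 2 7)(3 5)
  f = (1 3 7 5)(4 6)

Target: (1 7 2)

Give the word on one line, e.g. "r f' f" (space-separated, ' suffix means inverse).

r' r' f' f' r

  after r': (1 7 2 6)(3 5)
  after r': (1 2)(6 7)
  after f': (1 2 5 7 4 6 3)
  after f': (1 2 7 6)(3 5)
  after r: (1 7 2)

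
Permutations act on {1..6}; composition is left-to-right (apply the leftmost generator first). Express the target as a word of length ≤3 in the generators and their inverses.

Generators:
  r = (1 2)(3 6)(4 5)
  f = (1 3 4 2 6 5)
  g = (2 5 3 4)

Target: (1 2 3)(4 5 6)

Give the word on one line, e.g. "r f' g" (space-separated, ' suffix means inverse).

  after f': (1 5 6 2 4 3)
  after g': (1 2 3)(4 5 6)

f' g'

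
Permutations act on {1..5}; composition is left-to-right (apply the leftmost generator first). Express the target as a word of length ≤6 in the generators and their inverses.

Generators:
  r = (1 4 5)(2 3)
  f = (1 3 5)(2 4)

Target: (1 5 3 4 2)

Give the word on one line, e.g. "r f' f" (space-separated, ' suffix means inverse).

r' r' r' f'

  after r': (1 5 4)(2 3)
  after r': (1 4 5)
  after r': (2 3)
  after f': (1 5 3 4 2)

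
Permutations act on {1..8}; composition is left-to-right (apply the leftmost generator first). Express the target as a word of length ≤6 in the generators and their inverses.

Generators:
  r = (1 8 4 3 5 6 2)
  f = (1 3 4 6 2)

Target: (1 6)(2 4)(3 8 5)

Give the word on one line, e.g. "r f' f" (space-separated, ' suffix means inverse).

f r f' r

  after f: (1 3 4 6 2)
  after r: (1 5 6)(2 8 4)
  after f': (1 5 4 6 2 8 3)
  after r: (1 6)(2 4)(3 8 5)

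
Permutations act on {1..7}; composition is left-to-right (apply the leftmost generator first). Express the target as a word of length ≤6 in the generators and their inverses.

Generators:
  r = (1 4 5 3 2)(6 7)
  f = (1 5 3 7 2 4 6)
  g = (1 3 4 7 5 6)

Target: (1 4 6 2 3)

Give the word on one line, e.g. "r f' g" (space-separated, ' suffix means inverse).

  after g: (1 3 4 7 5 6)
  after f': (1 5 4 3 2 7)
  after g: (1 6)(2 5 7 3)
  after r': (1 7 5 6 2 4)
  after g': (1 4 6 2 3)

g f' g r' g'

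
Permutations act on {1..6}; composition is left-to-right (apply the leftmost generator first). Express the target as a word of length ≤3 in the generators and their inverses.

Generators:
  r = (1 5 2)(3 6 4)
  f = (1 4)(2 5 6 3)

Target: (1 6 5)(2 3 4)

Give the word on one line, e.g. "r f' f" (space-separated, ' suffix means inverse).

  after r': (1 2 5)(3 4 6)
  after f: (1 5 4 3)(2 6)
  after f: (1 6 5)(2 3 4)

r' f f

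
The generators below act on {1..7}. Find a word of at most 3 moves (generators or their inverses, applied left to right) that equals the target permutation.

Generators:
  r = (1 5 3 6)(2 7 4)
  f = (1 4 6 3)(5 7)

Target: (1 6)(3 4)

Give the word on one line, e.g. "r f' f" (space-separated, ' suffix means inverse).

  after f: (1 4 6 3)(5 7)
  after f: (1 6)(3 4)

f f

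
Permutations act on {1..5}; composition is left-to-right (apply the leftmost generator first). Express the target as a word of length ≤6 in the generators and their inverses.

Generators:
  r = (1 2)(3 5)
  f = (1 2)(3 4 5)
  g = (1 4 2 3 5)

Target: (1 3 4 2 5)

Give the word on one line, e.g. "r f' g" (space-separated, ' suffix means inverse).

g r f' f' r

  after g: (1 4 2 3 5)
  after r: (1 4)(2 5)
  after f': (1 3 5)(2 4)
  after f': (1 5 2 3 4)
  after r: (1 3 4 2 5)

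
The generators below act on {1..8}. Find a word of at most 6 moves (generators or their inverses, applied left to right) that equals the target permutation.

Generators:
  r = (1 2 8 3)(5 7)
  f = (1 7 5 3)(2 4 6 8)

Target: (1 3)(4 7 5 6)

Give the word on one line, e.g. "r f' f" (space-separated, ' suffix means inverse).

f' f' r f' f'

  after f': (1 3 5 7)(2 8 6 4)
  after f': (1 5)(2 6)(3 7)(4 8)
  after r: (1 7)(2 6 8 4 3 5)
  after f': (2 4 5 8)(3 7)
  after f': (1 3)(4 7 5 6)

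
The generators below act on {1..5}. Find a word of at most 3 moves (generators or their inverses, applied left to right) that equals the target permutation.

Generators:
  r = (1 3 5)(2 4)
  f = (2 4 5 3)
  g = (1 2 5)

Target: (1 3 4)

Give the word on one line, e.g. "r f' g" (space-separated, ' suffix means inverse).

f r

  after f: (2 4 5 3)
  after r: (1 3 4)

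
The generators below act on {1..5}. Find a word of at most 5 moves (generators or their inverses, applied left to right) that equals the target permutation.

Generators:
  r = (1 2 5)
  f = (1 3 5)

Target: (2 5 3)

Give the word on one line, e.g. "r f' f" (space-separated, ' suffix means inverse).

f f r' r'

  after f: (1 3 5)
  after f: (1 5 3)
  after r': (1 2)(3 5)
  after r': (2 5 3)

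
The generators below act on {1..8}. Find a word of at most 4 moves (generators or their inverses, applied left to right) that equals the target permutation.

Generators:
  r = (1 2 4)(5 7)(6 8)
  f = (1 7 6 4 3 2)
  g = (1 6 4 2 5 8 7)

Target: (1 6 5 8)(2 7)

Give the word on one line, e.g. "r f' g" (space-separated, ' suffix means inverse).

r' g'

  after r': (1 4 2)(5 7)(6 8)
  after g': (1 6 5 8)(2 7)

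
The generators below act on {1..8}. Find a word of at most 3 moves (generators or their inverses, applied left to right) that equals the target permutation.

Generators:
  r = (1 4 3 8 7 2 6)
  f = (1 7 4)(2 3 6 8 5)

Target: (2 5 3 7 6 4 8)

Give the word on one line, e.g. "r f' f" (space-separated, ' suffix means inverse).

f' r'

  after f': (1 4 7)(2 5 8 6 3)
  after r': (2 5 3 7 6 4 8)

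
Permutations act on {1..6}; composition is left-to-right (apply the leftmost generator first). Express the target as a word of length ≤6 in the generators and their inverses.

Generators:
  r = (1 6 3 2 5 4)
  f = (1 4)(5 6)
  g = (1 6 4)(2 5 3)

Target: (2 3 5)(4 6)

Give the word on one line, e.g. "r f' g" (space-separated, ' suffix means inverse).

r' f f f

  after r': (1 4 5 2 3 6)
  after f: (2 3 5)(4 6)
  after f: (1 4 5 2 3 6)
  after f: (2 3 5)(4 6)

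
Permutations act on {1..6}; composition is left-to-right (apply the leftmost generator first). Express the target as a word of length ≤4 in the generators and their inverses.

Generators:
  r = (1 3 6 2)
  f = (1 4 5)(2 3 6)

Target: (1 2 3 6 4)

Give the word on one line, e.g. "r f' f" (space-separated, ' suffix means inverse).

f' r' f r'

  after f': (1 5 4)(2 6 3)
  after r': (1 5 4 2 3 6)
  after f: (2 6 4 3)
  after r': (1 2 3 6 4)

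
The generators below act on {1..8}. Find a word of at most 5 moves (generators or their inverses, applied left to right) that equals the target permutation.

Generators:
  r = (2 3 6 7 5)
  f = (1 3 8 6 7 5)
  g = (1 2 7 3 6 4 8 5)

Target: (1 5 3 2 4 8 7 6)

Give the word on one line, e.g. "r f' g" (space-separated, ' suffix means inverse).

r r g r'

  after r: (2 3 6 7 5)
  after r: (2 6 5 3 7)
  after g: (1 2 4 8 5 6)
  after r': (1 5 3 2 4 8 7 6)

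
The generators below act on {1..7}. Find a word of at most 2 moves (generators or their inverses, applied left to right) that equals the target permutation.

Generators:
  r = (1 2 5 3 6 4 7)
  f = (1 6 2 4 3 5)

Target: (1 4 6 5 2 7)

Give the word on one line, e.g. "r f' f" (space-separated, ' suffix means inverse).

f r

  after f: (1 6 2 4 3 5)
  after r: (1 4 6 5 2 7)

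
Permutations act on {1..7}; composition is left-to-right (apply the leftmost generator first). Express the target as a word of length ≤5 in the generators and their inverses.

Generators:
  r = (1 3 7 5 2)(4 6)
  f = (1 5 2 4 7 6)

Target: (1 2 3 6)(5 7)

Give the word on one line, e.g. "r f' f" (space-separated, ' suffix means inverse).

  after f': (1 6 7 4 2 5)
  after f': (1 7 2)(4 5 6)
  after r: (1 5 4 2 3 7)
  after f: (1 2 3 6)(5 7)

f' f' r f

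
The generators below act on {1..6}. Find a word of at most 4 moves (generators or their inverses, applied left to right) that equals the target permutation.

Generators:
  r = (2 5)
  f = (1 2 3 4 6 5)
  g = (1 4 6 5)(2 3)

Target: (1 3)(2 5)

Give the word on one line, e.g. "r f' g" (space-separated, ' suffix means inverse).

f g' r'

  after f: (1 2 3 4 6 5)
  after g': (1 3)
  after r': (1 3)(2 5)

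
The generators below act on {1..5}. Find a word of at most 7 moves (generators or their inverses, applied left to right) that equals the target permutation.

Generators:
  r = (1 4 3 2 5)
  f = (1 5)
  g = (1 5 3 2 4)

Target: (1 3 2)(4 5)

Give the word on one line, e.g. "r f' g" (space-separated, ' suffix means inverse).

f r' f' g' f

  after f: (1 5)
  after r': (1 2 3 4)
  after f': (1 2 3 4 5)
  after g': (1 3 2 5 4)
  after f: (1 3 2)(4 5)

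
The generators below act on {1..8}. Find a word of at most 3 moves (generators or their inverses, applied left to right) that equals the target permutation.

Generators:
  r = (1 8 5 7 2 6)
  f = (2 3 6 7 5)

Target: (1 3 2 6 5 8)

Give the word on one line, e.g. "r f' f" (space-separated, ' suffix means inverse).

r' f'

  after r': (1 6 2 7 5 8)
  after f': (1 3 2 6 5 8)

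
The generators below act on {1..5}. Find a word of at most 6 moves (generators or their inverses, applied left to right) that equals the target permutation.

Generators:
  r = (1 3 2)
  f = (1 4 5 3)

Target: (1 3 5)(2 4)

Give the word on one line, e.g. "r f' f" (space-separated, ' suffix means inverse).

f f r f

  after f: (1 4 5 3)
  after f: (1 5)(3 4)
  after r: (1 5 3 4 2)
  after f: (1 3 5)(2 4)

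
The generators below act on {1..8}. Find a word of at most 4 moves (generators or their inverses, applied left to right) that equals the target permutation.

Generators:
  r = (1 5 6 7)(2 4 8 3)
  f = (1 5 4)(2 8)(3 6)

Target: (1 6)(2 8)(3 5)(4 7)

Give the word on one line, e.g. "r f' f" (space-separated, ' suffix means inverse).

f' r r f

  after f': (1 4 5)(2 8)(3 6)
  after r: (1 8 4 6 2 3 7)
  after r: (1 3)(4 7 5 6)
  after f: (1 6)(2 8)(3 5)(4 7)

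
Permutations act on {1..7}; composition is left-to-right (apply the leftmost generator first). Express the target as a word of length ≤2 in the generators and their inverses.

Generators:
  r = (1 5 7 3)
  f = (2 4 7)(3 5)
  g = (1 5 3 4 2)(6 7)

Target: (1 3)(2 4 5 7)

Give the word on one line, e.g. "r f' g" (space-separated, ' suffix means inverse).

f r'

  after f: (2 4 7)(3 5)
  after r': (1 3)(2 4 5 7)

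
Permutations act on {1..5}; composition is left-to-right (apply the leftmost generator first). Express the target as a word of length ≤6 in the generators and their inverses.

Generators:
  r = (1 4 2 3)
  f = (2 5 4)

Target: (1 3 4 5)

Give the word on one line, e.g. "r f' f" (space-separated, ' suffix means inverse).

f r' f f

  after f: (2 5 4)
  after r': (1 3 2 5)
  after f: (1 3 5)(2 4)
  after f: (1 3 4 5)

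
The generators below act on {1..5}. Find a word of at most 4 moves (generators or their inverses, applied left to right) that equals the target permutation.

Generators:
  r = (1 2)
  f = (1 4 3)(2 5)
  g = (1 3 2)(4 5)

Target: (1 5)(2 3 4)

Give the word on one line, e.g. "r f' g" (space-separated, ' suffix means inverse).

  after r': (1 2)
  after f': (1 5 2 3 4)
  after r: (1 5)(2 3 4)

r' f' r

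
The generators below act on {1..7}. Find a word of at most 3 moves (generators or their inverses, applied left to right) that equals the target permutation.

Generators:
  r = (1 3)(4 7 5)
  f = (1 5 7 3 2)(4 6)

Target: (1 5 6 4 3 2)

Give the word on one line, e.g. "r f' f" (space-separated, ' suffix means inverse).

  after r': (1 3)(4 5 7)
  after r': (4 7 5)
  after f: (1 5 6 4 3 2)

r' r' f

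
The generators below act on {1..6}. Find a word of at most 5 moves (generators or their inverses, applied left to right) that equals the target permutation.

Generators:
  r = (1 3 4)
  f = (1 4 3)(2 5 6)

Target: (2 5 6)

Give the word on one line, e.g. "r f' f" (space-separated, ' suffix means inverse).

  after r': (1 4 3)
  after f': (2 6 5)
  after r': (1 4 3)(2 6 5)
  after f: (1 3 4)
  after f: (2 5 6)

r' f' r' f f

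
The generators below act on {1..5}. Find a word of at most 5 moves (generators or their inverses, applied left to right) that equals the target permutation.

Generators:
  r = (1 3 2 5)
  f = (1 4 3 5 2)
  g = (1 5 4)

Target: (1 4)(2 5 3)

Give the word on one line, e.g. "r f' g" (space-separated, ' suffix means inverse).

  after g: (1 5 4)
  after f': (1 3 4 2 5)
  after g': (1 3 5 4 2)
  after f': (1 4 5)
  after r: (1 4)(2 5 3)

g f' g' f' r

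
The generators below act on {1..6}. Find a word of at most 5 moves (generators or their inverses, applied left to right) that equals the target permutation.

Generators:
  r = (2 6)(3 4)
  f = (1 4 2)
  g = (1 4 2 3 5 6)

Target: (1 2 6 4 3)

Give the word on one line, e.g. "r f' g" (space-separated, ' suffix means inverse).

r f f

  after r: (2 6)(3 4)
  after f: (1 4 3 2 6)
  after f: (1 2 6 4 3)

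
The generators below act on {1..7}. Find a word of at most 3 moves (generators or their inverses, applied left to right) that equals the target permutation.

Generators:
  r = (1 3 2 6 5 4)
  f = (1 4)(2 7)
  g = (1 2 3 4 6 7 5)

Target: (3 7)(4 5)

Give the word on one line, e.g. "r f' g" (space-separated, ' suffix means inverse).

  after r: (1 3 2 6 5 4)
  after f: (1 3 7 2 6 5)
  after r': (3 7)(4 5)

r f r'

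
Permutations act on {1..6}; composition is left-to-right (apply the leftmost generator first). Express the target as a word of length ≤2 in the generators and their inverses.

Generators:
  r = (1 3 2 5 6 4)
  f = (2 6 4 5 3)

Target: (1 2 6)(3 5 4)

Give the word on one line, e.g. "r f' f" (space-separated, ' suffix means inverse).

  after r: (1 3 2 5 6 4)
  after r: (1 2 6)(3 5 4)

r r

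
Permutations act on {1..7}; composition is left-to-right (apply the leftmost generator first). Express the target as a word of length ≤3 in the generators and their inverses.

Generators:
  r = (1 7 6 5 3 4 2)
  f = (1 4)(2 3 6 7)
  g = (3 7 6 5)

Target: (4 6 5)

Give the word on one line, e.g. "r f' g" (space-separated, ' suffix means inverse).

  after f: (1 4)(2 3 6 7)
  after r: (1 2 4 7)(3 5)
  after r: (4 6 5)

f r r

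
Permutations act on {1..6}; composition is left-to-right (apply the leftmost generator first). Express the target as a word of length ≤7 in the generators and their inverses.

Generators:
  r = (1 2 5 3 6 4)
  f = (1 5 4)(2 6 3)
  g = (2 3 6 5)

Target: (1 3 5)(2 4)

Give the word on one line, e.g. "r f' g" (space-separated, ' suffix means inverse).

f r f' f' f'

  after f: (1 5 4)(2 6 3)
  after r: (1 3 5)(2 4)
  after f': (1 6 2 5 4 3)
  after f': (1 2)(3 4 6)
  after f': (1 3 5)(2 4)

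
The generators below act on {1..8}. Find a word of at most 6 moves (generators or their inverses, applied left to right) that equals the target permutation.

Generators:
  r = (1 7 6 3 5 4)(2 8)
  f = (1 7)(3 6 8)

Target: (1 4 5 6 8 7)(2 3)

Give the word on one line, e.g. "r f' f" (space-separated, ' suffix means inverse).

  after f: (1 7)(3 6 8)
  after f: (3 8 6)
  after r': (1 4 5 3 2 8 7)
  after f': (1 4 5 8)(2 6 3)
  after f': (1 4 5 6 8 7)(2 3)

f f r' f' f'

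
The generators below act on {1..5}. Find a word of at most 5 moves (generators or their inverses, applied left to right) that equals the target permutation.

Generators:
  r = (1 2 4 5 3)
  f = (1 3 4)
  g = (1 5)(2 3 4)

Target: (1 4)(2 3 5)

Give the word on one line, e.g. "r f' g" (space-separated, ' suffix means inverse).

  after g: (1 5)(2 3 4)
  after g: (2 4 3)
  after r': (1 3)(4 5)
  after g: (1 4)(2 3 5)

g g r' g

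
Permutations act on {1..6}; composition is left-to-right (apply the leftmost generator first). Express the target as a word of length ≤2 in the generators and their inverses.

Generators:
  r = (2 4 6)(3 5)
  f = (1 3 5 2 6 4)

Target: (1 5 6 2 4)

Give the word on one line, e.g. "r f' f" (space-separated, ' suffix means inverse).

f r'

  after f: (1 3 5 2 6 4)
  after r': (1 5 6 2 4)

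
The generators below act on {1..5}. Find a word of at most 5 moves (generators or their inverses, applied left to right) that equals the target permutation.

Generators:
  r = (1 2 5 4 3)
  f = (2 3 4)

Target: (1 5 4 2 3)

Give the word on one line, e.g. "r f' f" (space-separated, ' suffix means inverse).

  after f: (2 3 4)
  after r: (1 2)(4 5)
  after f': (1 4 5 3 2)
  after r': (1 5 4 2 3)

f r f' r'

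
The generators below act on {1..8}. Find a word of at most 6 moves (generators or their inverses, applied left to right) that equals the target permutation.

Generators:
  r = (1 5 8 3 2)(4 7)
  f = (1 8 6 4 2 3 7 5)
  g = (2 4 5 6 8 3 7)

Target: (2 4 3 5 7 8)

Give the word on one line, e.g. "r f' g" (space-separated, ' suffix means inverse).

  after r': (1 2 3 8 5)(4 7)
  after f': (1 4 3)(6 8 7)
  after g': (1 2 7 5 4 8 3)
  after r: (2 4 3 5 7 8)

r' f' g' r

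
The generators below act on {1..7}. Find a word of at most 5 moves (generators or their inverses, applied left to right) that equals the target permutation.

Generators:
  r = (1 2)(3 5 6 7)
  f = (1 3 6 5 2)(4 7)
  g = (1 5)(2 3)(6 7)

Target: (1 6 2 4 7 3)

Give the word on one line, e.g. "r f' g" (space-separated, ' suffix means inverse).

f f r' f'

  after f: (1 3 6 5 2)(4 7)
  after f: (1 6 2 3 5)
  after r': (1 5 2 7 6)
  after f': (1 6 2 4 7 3)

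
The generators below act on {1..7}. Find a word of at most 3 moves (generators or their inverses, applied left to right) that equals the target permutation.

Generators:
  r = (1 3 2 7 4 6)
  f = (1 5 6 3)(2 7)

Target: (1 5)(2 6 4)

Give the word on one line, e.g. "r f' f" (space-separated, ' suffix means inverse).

  after r': (1 6 4 7 2 3)
  after f': (1 5)(2 6 4)

r' f'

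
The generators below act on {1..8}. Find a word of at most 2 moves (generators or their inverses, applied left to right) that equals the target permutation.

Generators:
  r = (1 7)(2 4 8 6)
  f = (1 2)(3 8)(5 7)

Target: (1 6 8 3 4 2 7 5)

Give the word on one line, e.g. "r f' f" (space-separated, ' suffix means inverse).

  after f': (1 2)(3 8)(5 7)
  after r': (1 6 8 3 4 2 7 5)

f' r'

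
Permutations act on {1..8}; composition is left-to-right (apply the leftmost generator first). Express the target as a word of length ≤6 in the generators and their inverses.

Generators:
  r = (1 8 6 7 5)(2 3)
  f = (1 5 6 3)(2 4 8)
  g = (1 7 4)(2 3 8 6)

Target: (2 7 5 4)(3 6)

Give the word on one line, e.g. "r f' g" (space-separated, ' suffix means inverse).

g g r' g

  after g: (1 7 4)(2 3 8 6)
  after g: (1 4 7)(2 8)(3 6)
  after r': (1 4 6 2)(3 8)(5 7)
  after g: (2 7 5 4)(3 6)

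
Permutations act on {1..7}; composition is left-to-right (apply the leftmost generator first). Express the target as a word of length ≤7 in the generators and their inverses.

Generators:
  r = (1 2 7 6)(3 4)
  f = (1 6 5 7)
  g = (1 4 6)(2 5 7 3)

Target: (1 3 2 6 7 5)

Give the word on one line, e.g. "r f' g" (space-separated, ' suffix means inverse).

  after f': (1 7 5 6)
  after g': (1 5 4)(2 3 7)
  after g': (1 2 7 3 5)(4 6)
  after g': (1 3 2 5 6)
  after f': (1 3 2 6 7 5)

f' g' g' g' f'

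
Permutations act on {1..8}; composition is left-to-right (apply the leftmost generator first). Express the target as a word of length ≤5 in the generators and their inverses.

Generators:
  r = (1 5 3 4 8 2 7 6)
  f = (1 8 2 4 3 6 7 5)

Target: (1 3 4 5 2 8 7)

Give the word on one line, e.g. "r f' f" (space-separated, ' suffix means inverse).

  after r: (1 5 3 4 8 2 7 6)
  after r: (1 3 8 7)(2 6 5 4)
  after r: (1 4 7 5 8 6 3 2)
  after f: (1 3 4 5 2 8 7)

r r r f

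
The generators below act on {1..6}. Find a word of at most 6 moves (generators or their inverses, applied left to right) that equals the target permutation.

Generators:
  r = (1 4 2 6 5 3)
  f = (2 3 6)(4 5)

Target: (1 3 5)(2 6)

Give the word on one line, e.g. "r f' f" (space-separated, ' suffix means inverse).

  after r: (1 4 2 6 5 3)
  after f: (1 5 6 4 3)
  after f: (1 4 6 5 2 3)
  after r': (2 5 4)
  after r': (1 3 5)(2 6)

r f f r' r'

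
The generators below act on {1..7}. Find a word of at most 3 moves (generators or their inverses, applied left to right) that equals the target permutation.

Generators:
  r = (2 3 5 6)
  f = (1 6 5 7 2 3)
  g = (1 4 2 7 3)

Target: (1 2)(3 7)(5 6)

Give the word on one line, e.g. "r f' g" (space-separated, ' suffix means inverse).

  after r: (2 3 5 6)
  after f: (1 6 3 7 2)
  after r: (1 2)(3 7)(5 6)

r f r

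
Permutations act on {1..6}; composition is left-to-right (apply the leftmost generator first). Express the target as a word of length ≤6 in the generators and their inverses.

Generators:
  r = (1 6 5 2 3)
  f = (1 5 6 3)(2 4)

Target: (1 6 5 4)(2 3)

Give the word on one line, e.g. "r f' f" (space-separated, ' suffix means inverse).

  after r': (1 3 2 5 6)
  after f': (1 6 3 4 2)
  after r: (1 5 2 6)(3 4)
  after f: (1 6 5 4)(2 3)

r' f' r f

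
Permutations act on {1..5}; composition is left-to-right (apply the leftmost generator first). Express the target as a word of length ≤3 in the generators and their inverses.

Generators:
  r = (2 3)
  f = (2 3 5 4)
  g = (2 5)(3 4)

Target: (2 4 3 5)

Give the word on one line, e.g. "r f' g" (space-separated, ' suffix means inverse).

r g'

  after r: (2 3)
  after g': (2 4 3 5)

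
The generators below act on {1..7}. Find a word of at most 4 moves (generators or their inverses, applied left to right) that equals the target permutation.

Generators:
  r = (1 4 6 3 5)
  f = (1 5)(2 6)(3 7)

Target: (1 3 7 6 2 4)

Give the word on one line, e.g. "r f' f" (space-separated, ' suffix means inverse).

  after f': (1 5)(2 6)(3 7)
  after r': (1 3 7 6 2 4)

f' r'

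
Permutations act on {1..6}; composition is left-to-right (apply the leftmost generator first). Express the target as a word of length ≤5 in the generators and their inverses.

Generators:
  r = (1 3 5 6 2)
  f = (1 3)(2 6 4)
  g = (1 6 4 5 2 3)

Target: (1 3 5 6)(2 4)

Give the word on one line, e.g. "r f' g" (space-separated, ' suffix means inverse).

f' f' f' f' r

  after f': (1 3)(2 4 6)
  after f': (2 6 4)
  after f': (1 3)
  after f': (2 4 6)
  after r: (1 3 5 6)(2 4)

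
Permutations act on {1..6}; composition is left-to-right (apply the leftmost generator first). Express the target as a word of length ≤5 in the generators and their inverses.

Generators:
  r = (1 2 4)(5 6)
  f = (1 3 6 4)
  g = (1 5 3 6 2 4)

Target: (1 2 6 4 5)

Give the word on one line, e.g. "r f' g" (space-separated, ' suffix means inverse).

  after g': (1 4 2 6 3 5)
  after r: (2 5)(3 6)
  after f': (1 4 6)(2 5)
  after r': (1 2 6 4 5)

g' r f' r'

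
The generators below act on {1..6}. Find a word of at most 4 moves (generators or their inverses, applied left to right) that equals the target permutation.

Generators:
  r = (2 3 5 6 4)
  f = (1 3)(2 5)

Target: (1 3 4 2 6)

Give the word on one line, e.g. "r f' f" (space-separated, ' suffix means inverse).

r' r' f'

  after r': (2 4 6 5 3)
  after r': (2 6 3 4 5)
  after f': (1 3 4 2 6)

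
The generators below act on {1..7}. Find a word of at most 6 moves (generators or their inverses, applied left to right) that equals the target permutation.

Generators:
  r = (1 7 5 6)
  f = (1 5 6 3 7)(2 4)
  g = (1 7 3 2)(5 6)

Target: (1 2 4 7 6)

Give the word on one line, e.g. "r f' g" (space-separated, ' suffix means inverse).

f r' g g

  after f: (1 5 6 3 7)(2 4)
  after r': (1 7 6 3)(2 4)
  after g: (1 3 7 5 6 2 4)
  after g: (1 2 4 7 6)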